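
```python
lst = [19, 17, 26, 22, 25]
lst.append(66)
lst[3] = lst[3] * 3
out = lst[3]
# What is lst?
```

Trace (tracking lst):
lst = [19, 17, 26, 22, 25]  # -> lst = [19, 17, 26, 22, 25]
lst.append(66)  # -> lst = [19, 17, 26, 22, 25, 66]
lst[3] = lst[3] * 3  # -> lst = [19, 17, 26, 66, 25, 66]
out = lst[3]  # -> out = 66

Answer: [19, 17, 26, 66, 25, 66]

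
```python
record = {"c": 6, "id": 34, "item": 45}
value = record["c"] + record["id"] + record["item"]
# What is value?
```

Trace (tracking value):
record = {'c': 6, 'id': 34, 'item': 45}  # -> record = {'c': 6, 'id': 34, 'item': 45}
value = record['c'] + record['id'] + record['item']  # -> value = 85

Answer: 85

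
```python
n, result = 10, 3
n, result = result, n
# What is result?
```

Answer: 10

Derivation:
Trace (tracking result):
n, result = (10, 3)  # -> n = 10, result = 3
n, result = (result, n)  # -> n = 3, result = 10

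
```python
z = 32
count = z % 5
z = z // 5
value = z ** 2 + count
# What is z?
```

Answer: 6

Derivation:
Trace (tracking z):
z = 32  # -> z = 32
count = z % 5  # -> count = 2
z = z // 5  # -> z = 6
value = z ** 2 + count  # -> value = 38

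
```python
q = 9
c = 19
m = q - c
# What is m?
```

Trace (tracking m):
q = 9  # -> q = 9
c = 19  # -> c = 19
m = q - c  # -> m = -10

Answer: -10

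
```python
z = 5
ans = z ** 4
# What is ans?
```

Trace (tracking ans):
z = 5  # -> z = 5
ans = z ** 4  # -> ans = 625

Answer: 625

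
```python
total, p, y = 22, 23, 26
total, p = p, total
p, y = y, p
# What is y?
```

Answer: 22

Derivation:
Trace (tracking y):
total, p, y = (22, 23, 26)  # -> total = 22, p = 23, y = 26
total, p = (p, total)  # -> total = 23, p = 22
p, y = (y, p)  # -> p = 26, y = 22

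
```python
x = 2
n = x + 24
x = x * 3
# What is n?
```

Trace (tracking n):
x = 2  # -> x = 2
n = x + 24  # -> n = 26
x = x * 3  # -> x = 6

Answer: 26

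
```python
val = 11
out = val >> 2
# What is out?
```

Answer: 2

Derivation:
Trace (tracking out):
val = 11  # -> val = 11
out = val >> 2  # -> out = 2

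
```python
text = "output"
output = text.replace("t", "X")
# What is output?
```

Answer: 'ouXpuX'

Derivation:
Trace (tracking output):
text = 'output'  # -> text = 'output'
output = text.replace('t', 'X')  # -> output = 'ouXpuX'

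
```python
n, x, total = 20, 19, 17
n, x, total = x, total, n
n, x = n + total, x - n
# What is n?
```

Answer: 39

Derivation:
Trace (tracking n):
n, x, total = (20, 19, 17)  # -> n = 20, x = 19, total = 17
n, x, total = (x, total, n)  # -> n = 19, x = 17, total = 20
n, x = (n + total, x - n)  # -> n = 39, x = -2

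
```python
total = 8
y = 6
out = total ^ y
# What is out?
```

Answer: 14

Derivation:
Trace (tracking out):
total = 8  # -> total = 8
y = 6  # -> y = 6
out = total ^ y  # -> out = 14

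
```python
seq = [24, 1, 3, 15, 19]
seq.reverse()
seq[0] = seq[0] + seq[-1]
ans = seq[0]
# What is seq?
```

Answer: [43, 15, 3, 1, 24]

Derivation:
Trace (tracking seq):
seq = [24, 1, 3, 15, 19]  # -> seq = [24, 1, 3, 15, 19]
seq.reverse()  # -> seq = [19, 15, 3, 1, 24]
seq[0] = seq[0] + seq[-1]  # -> seq = [43, 15, 3, 1, 24]
ans = seq[0]  # -> ans = 43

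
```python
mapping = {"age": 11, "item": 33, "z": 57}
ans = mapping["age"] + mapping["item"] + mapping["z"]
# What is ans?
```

Answer: 101

Derivation:
Trace (tracking ans):
mapping = {'age': 11, 'item': 33, 'z': 57}  # -> mapping = {'age': 11, 'item': 33, 'z': 57}
ans = mapping['age'] + mapping['item'] + mapping['z']  # -> ans = 101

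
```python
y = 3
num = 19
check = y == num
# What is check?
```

Trace (tracking check):
y = 3  # -> y = 3
num = 19  # -> num = 19
check = y == num  # -> check = False

Answer: False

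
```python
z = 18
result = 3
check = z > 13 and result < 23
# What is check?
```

Answer: True

Derivation:
Trace (tracking check):
z = 18  # -> z = 18
result = 3  # -> result = 3
check = z > 13 and result < 23  # -> check = True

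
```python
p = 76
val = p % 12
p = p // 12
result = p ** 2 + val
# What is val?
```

Answer: 4

Derivation:
Trace (tracking val):
p = 76  # -> p = 76
val = p % 12  # -> val = 4
p = p // 12  # -> p = 6
result = p ** 2 + val  # -> result = 40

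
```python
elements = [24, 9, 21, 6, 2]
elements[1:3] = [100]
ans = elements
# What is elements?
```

Trace (tracking elements):
elements = [24, 9, 21, 6, 2]  # -> elements = [24, 9, 21, 6, 2]
elements[1:3] = [100]  # -> elements = [24, 100, 6, 2]
ans = elements  # -> ans = [24, 100, 6, 2]

Answer: [24, 100, 6, 2]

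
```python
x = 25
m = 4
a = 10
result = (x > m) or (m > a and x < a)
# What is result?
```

Answer: True

Derivation:
Trace (tracking result):
x = 25  # -> x = 25
m = 4  # -> m = 4
a = 10  # -> a = 10
result = x > m or (m > a and x < a)  # -> result = True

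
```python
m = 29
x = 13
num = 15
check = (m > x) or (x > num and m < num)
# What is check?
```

Trace (tracking check):
m = 29  # -> m = 29
x = 13  # -> x = 13
num = 15  # -> num = 15
check = m > x or (x > num and m < num)  # -> check = True

Answer: True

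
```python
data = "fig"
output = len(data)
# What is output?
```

Trace (tracking output):
data = 'fig'  # -> data = 'fig'
output = len(data)  # -> output = 3

Answer: 3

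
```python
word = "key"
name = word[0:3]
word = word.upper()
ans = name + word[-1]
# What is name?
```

Answer: 'key'

Derivation:
Trace (tracking name):
word = 'key'  # -> word = 'key'
name = word[0:3]  # -> name = 'key'
word = word.upper()  # -> word = 'KEY'
ans = name + word[-1]  # -> ans = 'keyY'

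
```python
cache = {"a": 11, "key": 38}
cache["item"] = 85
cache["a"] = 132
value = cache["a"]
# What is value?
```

Answer: 132

Derivation:
Trace (tracking value):
cache = {'a': 11, 'key': 38}  # -> cache = {'a': 11, 'key': 38}
cache['item'] = 85  # -> cache = {'a': 11, 'key': 38, 'item': 85}
cache['a'] = 132  # -> cache = {'a': 132, 'key': 38, 'item': 85}
value = cache['a']  # -> value = 132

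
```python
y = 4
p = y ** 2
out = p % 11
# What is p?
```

Trace (tracking p):
y = 4  # -> y = 4
p = y ** 2  # -> p = 16
out = p % 11  # -> out = 5

Answer: 16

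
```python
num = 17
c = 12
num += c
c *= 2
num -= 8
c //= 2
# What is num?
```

Answer: 21

Derivation:
Trace (tracking num):
num = 17  # -> num = 17
c = 12  # -> c = 12
num += c  # -> num = 29
c *= 2  # -> c = 24
num -= 8  # -> num = 21
c //= 2  # -> c = 12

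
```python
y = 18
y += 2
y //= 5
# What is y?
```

Answer: 4

Derivation:
Trace (tracking y):
y = 18  # -> y = 18
y += 2  # -> y = 20
y //= 5  # -> y = 4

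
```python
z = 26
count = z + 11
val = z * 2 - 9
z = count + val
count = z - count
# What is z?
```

Trace (tracking z):
z = 26  # -> z = 26
count = z + 11  # -> count = 37
val = z * 2 - 9  # -> val = 43
z = count + val  # -> z = 80
count = z - count  # -> count = 43

Answer: 80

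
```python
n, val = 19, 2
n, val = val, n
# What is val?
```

Answer: 19

Derivation:
Trace (tracking val):
n, val = (19, 2)  # -> n = 19, val = 2
n, val = (val, n)  # -> n = 2, val = 19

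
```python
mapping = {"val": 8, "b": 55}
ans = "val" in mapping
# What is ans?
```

Trace (tracking ans):
mapping = {'val': 8, 'b': 55}  # -> mapping = {'val': 8, 'b': 55}
ans = 'val' in mapping  # -> ans = True

Answer: True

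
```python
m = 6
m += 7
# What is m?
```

Answer: 13

Derivation:
Trace (tracking m):
m = 6  # -> m = 6
m += 7  # -> m = 13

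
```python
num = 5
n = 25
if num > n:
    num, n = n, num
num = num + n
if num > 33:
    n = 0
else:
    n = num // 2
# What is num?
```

Trace (tracking num):
num = 5  # -> num = 5
n = 25  # -> n = 25
if num > n:  # condition is False
num = num + n  # -> num = 30
if num > 33:  # condition is False
else:
    n = num // 2  # -> n = 15

Answer: 30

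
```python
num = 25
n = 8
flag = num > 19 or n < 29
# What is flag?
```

Trace (tracking flag):
num = 25  # -> num = 25
n = 8  # -> n = 8
flag = num > 19 or n < 29  # -> flag = True

Answer: True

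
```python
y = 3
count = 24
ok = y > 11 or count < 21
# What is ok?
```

Trace (tracking ok):
y = 3  # -> y = 3
count = 24  # -> count = 24
ok = y > 11 or count < 21  # -> ok = False

Answer: False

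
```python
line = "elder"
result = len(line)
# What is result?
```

Trace (tracking result):
line = 'elder'  # -> line = 'elder'
result = len(line)  # -> result = 5

Answer: 5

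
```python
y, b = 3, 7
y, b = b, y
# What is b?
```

Answer: 3

Derivation:
Trace (tracking b):
y, b = (3, 7)  # -> y = 3, b = 7
y, b = (b, y)  # -> y = 7, b = 3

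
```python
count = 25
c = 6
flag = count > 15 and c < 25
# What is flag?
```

Trace (tracking flag):
count = 25  # -> count = 25
c = 6  # -> c = 6
flag = count > 15 and c < 25  # -> flag = True

Answer: True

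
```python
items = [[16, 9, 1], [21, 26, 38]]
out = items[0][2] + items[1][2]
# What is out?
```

Answer: 39

Derivation:
Trace (tracking out):
items = [[16, 9, 1], [21, 26, 38]]  # -> items = [[16, 9, 1], [21, 26, 38]]
out = items[0][2] + items[1][2]  # -> out = 39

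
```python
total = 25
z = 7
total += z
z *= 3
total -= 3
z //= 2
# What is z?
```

Answer: 10

Derivation:
Trace (tracking z):
total = 25  # -> total = 25
z = 7  # -> z = 7
total += z  # -> total = 32
z *= 3  # -> z = 21
total -= 3  # -> total = 29
z //= 2  # -> z = 10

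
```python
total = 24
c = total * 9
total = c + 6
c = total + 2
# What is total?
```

Trace (tracking total):
total = 24  # -> total = 24
c = total * 9  # -> c = 216
total = c + 6  # -> total = 222
c = total + 2  # -> c = 224

Answer: 222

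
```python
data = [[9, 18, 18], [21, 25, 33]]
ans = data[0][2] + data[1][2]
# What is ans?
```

Answer: 51

Derivation:
Trace (tracking ans):
data = [[9, 18, 18], [21, 25, 33]]  # -> data = [[9, 18, 18], [21, 25, 33]]
ans = data[0][2] + data[1][2]  # -> ans = 51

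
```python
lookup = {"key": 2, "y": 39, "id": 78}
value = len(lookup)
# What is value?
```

Trace (tracking value):
lookup = {'key': 2, 'y': 39, 'id': 78}  # -> lookup = {'key': 2, 'y': 39, 'id': 78}
value = len(lookup)  # -> value = 3

Answer: 3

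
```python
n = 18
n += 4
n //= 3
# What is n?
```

Answer: 7

Derivation:
Trace (tracking n):
n = 18  # -> n = 18
n += 4  # -> n = 22
n //= 3  # -> n = 7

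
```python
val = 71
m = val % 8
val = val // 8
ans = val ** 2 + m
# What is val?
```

Trace (tracking val):
val = 71  # -> val = 71
m = val % 8  # -> m = 7
val = val // 8  # -> val = 8
ans = val ** 2 + m  # -> ans = 71

Answer: 8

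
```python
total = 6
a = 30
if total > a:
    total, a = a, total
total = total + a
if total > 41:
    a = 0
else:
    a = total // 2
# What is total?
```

Trace (tracking total):
total = 6  # -> total = 6
a = 30  # -> a = 30
if total > a:  # condition is False
total = total + a  # -> total = 36
if total > 41:  # condition is False
else:
    a = total // 2  # -> a = 18

Answer: 36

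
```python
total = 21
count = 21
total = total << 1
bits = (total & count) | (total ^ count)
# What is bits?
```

Answer: 63

Derivation:
Trace (tracking bits):
total = 21  # -> total = 21
count = 21  # -> count = 21
total = total << 1  # -> total = 42
bits = total & count | total ^ count  # -> bits = 63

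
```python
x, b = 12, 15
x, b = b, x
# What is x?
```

Answer: 15

Derivation:
Trace (tracking x):
x, b = (12, 15)  # -> x = 12, b = 15
x, b = (b, x)  # -> x = 15, b = 12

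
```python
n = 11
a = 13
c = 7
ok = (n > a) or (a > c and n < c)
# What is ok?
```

Answer: False

Derivation:
Trace (tracking ok):
n = 11  # -> n = 11
a = 13  # -> a = 13
c = 7  # -> c = 7
ok = n > a or (a > c and n < c)  # -> ok = False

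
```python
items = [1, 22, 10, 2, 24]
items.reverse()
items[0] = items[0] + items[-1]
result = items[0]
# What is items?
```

Trace (tracking items):
items = [1, 22, 10, 2, 24]  # -> items = [1, 22, 10, 2, 24]
items.reverse()  # -> items = [24, 2, 10, 22, 1]
items[0] = items[0] + items[-1]  # -> items = [25, 2, 10, 22, 1]
result = items[0]  # -> result = 25

Answer: [25, 2, 10, 22, 1]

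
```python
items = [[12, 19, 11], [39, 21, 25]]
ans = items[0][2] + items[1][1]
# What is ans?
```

Trace (tracking ans):
items = [[12, 19, 11], [39, 21, 25]]  # -> items = [[12, 19, 11], [39, 21, 25]]
ans = items[0][2] + items[1][1]  # -> ans = 32

Answer: 32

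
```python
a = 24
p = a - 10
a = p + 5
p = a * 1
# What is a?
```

Answer: 19

Derivation:
Trace (tracking a):
a = 24  # -> a = 24
p = a - 10  # -> p = 14
a = p + 5  # -> a = 19
p = a * 1  # -> p = 19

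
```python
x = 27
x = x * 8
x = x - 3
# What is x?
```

Answer: 213

Derivation:
Trace (tracking x):
x = 27  # -> x = 27
x = x * 8  # -> x = 216
x = x - 3  # -> x = 213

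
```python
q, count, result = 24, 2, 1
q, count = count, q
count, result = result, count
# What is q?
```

Answer: 2

Derivation:
Trace (tracking q):
q, count, result = (24, 2, 1)  # -> q = 24, count = 2, result = 1
q, count = (count, q)  # -> q = 2, count = 24
count, result = (result, count)  # -> count = 1, result = 24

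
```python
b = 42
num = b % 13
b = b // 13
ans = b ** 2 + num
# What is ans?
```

Answer: 12

Derivation:
Trace (tracking ans):
b = 42  # -> b = 42
num = b % 13  # -> num = 3
b = b // 13  # -> b = 3
ans = b ** 2 + num  # -> ans = 12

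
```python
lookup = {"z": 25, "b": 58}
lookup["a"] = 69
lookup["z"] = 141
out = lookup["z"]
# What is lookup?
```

Trace (tracking lookup):
lookup = {'z': 25, 'b': 58}  # -> lookup = {'z': 25, 'b': 58}
lookup['a'] = 69  # -> lookup = {'z': 25, 'b': 58, 'a': 69}
lookup['z'] = 141  # -> lookup = {'z': 141, 'b': 58, 'a': 69}
out = lookup['z']  # -> out = 141

Answer: {'z': 141, 'b': 58, 'a': 69}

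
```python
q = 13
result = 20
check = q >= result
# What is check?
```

Answer: False

Derivation:
Trace (tracking check):
q = 13  # -> q = 13
result = 20  # -> result = 20
check = q >= result  # -> check = False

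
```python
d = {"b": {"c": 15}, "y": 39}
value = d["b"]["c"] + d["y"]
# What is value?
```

Answer: 54

Derivation:
Trace (tracking value):
d = {'b': {'c': 15}, 'y': 39}  # -> d = {'b': {'c': 15}, 'y': 39}
value = d['b']['c'] + d['y']  # -> value = 54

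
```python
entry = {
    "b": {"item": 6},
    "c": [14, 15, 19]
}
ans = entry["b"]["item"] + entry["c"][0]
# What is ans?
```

Trace (tracking ans):
entry = {'b': {'item': 6}, 'c': [14, 15, 19]}  # -> entry = {'b': {'item': 6}, 'c': [14, 15, 19]}
ans = entry['b']['item'] + entry['c'][0]  # -> ans = 20

Answer: 20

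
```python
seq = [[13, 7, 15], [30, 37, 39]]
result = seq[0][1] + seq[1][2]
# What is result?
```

Trace (tracking result):
seq = [[13, 7, 15], [30, 37, 39]]  # -> seq = [[13, 7, 15], [30, 37, 39]]
result = seq[0][1] + seq[1][2]  # -> result = 46

Answer: 46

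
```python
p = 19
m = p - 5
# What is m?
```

Answer: 14

Derivation:
Trace (tracking m):
p = 19  # -> p = 19
m = p - 5  # -> m = 14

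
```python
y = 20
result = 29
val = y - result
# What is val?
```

Answer: -9

Derivation:
Trace (tracking val):
y = 20  # -> y = 20
result = 29  # -> result = 29
val = y - result  # -> val = -9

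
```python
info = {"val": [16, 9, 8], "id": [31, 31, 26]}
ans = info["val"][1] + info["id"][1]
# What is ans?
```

Trace (tracking ans):
info = {'val': [16, 9, 8], 'id': [31, 31, 26]}  # -> info = {'val': [16, 9, 8], 'id': [31, 31, 26]}
ans = info['val'][1] + info['id'][1]  # -> ans = 40

Answer: 40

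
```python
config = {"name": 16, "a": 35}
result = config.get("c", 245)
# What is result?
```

Trace (tracking result):
config = {'name': 16, 'a': 35}  # -> config = {'name': 16, 'a': 35}
result = config.get('c', 245)  # -> result = 245

Answer: 245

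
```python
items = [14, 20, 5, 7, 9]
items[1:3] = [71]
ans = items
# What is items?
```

Answer: [14, 71, 7, 9]

Derivation:
Trace (tracking items):
items = [14, 20, 5, 7, 9]  # -> items = [14, 20, 5, 7, 9]
items[1:3] = [71]  # -> items = [14, 71, 7, 9]
ans = items  # -> ans = [14, 71, 7, 9]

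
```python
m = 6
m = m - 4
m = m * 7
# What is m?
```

Answer: 14

Derivation:
Trace (tracking m):
m = 6  # -> m = 6
m = m - 4  # -> m = 2
m = m * 7  # -> m = 14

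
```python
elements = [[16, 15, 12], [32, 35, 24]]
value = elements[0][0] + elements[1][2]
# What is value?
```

Trace (tracking value):
elements = [[16, 15, 12], [32, 35, 24]]  # -> elements = [[16, 15, 12], [32, 35, 24]]
value = elements[0][0] + elements[1][2]  # -> value = 40

Answer: 40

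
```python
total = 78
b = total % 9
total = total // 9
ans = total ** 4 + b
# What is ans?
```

Answer: 4102

Derivation:
Trace (tracking ans):
total = 78  # -> total = 78
b = total % 9  # -> b = 6
total = total // 9  # -> total = 8
ans = total ** 4 + b  # -> ans = 4102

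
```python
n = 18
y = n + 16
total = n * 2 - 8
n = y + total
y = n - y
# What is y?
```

Trace (tracking y):
n = 18  # -> n = 18
y = n + 16  # -> y = 34
total = n * 2 - 8  # -> total = 28
n = y + total  # -> n = 62
y = n - y  # -> y = 28

Answer: 28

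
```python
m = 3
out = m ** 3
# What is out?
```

Answer: 27

Derivation:
Trace (tracking out):
m = 3  # -> m = 3
out = m ** 3  # -> out = 27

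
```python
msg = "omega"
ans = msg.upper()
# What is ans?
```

Answer: 'OMEGA'

Derivation:
Trace (tracking ans):
msg = 'omega'  # -> msg = 'omega'
ans = msg.upper()  # -> ans = 'OMEGA'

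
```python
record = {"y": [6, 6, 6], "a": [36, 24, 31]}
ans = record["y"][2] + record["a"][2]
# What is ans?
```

Trace (tracking ans):
record = {'y': [6, 6, 6], 'a': [36, 24, 31]}  # -> record = {'y': [6, 6, 6], 'a': [36, 24, 31]}
ans = record['y'][2] + record['a'][2]  # -> ans = 37

Answer: 37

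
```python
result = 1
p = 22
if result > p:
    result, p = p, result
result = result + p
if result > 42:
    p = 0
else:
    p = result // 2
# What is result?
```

Answer: 23

Derivation:
Trace (tracking result):
result = 1  # -> result = 1
p = 22  # -> p = 22
if result > p:  # condition is False
result = result + p  # -> result = 23
if result > 42:  # condition is False
else:
    p = result // 2  # -> p = 11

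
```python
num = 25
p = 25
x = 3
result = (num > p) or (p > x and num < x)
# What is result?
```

Trace (tracking result):
num = 25  # -> num = 25
p = 25  # -> p = 25
x = 3  # -> x = 3
result = num > p or (p > x and num < x)  # -> result = False

Answer: False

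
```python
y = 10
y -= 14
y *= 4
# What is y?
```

Trace (tracking y):
y = 10  # -> y = 10
y -= 14  # -> y = -4
y *= 4  # -> y = -16

Answer: -16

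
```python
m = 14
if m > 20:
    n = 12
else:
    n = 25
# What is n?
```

Answer: 25

Derivation:
Trace (tracking n):
m = 14  # -> m = 14
if m > 20:  # condition is False
else:
    n = 25  # -> n = 25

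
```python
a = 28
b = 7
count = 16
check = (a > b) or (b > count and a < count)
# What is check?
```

Answer: True

Derivation:
Trace (tracking check):
a = 28  # -> a = 28
b = 7  # -> b = 7
count = 16  # -> count = 16
check = a > b or (b > count and a < count)  # -> check = True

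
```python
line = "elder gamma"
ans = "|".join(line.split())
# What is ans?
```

Answer: 'elder|gamma'

Derivation:
Trace (tracking ans):
line = 'elder gamma'  # -> line = 'elder gamma'
ans = '|'.join(line.split())  # -> ans = 'elder|gamma'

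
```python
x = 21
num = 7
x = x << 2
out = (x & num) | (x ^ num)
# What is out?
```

Answer: 87

Derivation:
Trace (tracking out):
x = 21  # -> x = 21
num = 7  # -> num = 7
x = x << 2  # -> x = 84
out = x & num | x ^ num  # -> out = 87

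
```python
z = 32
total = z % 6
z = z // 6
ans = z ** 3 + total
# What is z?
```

Trace (tracking z):
z = 32  # -> z = 32
total = z % 6  # -> total = 2
z = z // 6  # -> z = 5
ans = z ** 3 + total  # -> ans = 127

Answer: 5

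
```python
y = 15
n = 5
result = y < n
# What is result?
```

Trace (tracking result):
y = 15  # -> y = 15
n = 5  # -> n = 5
result = y < n  # -> result = False

Answer: False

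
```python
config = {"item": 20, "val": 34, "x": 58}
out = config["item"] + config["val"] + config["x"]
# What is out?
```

Trace (tracking out):
config = {'item': 20, 'val': 34, 'x': 58}  # -> config = {'item': 20, 'val': 34, 'x': 58}
out = config['item'] + config['val'] + config['x']  # -> out = 112

Answer: 112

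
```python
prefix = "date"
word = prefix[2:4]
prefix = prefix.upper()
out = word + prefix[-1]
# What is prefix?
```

Trace (tracking prefix):
prefix = 'date'  # -> prefix = 'date'
word = prefix[2:4]  # -> word = 'te'
prefix = prefix.upper()  # -> prefix = 'DATE'
out = word + prefix[-1]  # -> out = 'teE'

Answer: 'DATE'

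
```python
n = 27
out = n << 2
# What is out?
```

Answer: 108

Derivation:
Trace (tracking out):
n = 27  # -> n = 27
out = n << 2  # -> out = 108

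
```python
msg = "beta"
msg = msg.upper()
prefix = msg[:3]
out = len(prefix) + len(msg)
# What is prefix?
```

Answer: 'BET'

Derivation:
Trace (tracking prefix):
msg = 'beta'  # -> msg = 'beta'
msg = msg.upper()  # -> msg = 'BETA'
prefix = msg[:3]  # -> prefix = 'BET'
out = len(prefix) + len(msg)  # -> out = 7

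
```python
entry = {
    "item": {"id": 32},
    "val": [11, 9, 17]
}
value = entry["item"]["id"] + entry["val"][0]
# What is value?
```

Answer: 43

Derivation:
Trace (tracking value):
entry = {'item': {'id': 32}, 'val': [11, 9, 17]}  # -> entry = {'item': {'id': 32}, 'val': [11, 9, 17]}
value = entry['item']['id'] + entry['val'][0]  # -> value = 43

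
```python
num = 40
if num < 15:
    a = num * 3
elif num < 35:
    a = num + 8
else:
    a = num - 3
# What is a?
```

Answer: 37

Derivation:
Trace (tracking a):
num = 40  # -> num = 40
if num < 15:  # condition is False
elif num < 35:  # condition is False
else:
    a = num - 3  # -> a = 37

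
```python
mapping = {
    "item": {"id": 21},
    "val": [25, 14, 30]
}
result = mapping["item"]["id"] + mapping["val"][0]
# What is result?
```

Trace (tracking result):
mapping = {'item': {'id': 21}, 'val': [25, 14, 30]}  # -> mapping = {'item': {'id': 21}, 'val': [25, 14, 30]}
result = mapping['item']['id'] + mapping['val'][0]  # -> result = 46

Answer: 46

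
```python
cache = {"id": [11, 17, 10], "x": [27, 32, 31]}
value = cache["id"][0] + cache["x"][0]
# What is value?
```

Trace (tracking value):
cache = {'id': [11, 17, 10], 'x': [27, 32, 31]}  # -> cache = {'id': [11, 17, 10], 'x': [27, 32, 31]}
value = cache['id'][0] + cache['x'][0]  # -> value = 38

Answer: 38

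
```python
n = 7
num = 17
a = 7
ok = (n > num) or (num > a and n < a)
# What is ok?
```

Trace (tracking ok):
n = 7  # -> n = 7
num = 17  # -> num = 17
a = 7  # -> a = 7
ok = n > num or (num > a and n < a)  # -> ok = False

Answer: False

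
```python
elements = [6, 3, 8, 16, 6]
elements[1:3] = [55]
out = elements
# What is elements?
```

Answer: [6, 55, 16, 6]

Derivation:
Trace (tracking elements):
elements = [6, 3, 8, 16, 6]  # -> elements = [6, 3, 8, 16, 6]
elements[1:3] = [55]  # -> elements = [6, 55, 16, 6]
out = elements  # -> out = [6, 55, 16, 6]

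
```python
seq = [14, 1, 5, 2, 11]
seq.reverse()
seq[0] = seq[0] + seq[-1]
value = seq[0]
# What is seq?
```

Trace (tracking seq):
seq = [14, 1, 5, 2, 11]  # -> seq = [14, 1, 5, 2, 11]
seq.reverse()  # -> seq = [11, 2, 5, 1, 14]
seq[0] = seq[0] + seq[-1]  # -> seq = [25, 2, 5, 1, 14]
value = seq[0]  # -> value = 25

Answer: [25, 2, 5, 1, 14]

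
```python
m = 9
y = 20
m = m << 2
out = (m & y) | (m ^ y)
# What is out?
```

Answer: 52

Derivation:
Trace (tracking out):
m = 9  # -> m = 9
y = 20  # -> y = 20
m = m << 2  # -> m = 36
out = m & y | m ^ y  # -> out = 52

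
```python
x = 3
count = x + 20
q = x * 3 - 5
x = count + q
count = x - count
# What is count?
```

Answer: 4

Derivation:
Trace (tracking count):
x = 3  # -> x = 3
count = x + 20  # -> count = 23
q = x * 3 - 5  # -> q = 4
x = count + q  # -> x = 27
count = x - count  # -> count = 4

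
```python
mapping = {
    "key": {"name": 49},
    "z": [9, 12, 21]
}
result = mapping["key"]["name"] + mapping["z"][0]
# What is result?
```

Answer: 58

Derivation:
Trace (tracking result):
mapping = {'key': {'name': 49}, 'z': [9, 12, 21]}  # -> mapping = {'key': {'name': 49}, 'z': [9, 12, 21]}
result = mapping['key']['name'] + mapping['z'][0]  # -> result = 58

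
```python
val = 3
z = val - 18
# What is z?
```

Answer: -15

Derivation:
Trace (tracking z):
val = 3  # -> val = 3
z = val - 18  # -> z = -15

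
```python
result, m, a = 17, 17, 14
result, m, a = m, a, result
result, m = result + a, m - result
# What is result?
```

Answer: 34

Derivation:
Trace (tracking result):
result, m, a = (17, 17, 14)  # -> result = 17, m = 17, a = 14
result, m, a = (m, a, result)  # -> result = 17, m = 14, a = 17
result, m = (result + a, m - result)  # -> result = 34, m = -3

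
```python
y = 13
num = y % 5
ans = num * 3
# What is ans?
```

Answer: 9

Derivation:
Trace (tracking ans):
y = 13  # -> y = 13
num = y % 5  # -> num = 3
ans = num * 3  # -> ans = 9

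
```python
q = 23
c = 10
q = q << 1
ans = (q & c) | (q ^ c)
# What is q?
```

Trace (tracking q):
q = 23  # -> q = 23
c = 10  # -> c = 10
q = q << 1  # -> q = 46
ans = q & c | q ^ c  # -> ans = 46

Answer: 46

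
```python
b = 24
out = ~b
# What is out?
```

Answer: -25

Derivation:
Trace (tracking out):
b = 24  # -> b = 24
out = ~b  # -> out = -25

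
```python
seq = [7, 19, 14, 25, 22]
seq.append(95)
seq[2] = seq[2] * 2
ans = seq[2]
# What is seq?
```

Trace (tracking seq):
seq = [7, 19, 14, 25, 22]  # -> seq = [7, 19, 14, 25, 22]
seq.append(95)  # -> seq = [7, 19, 14, 25, 22, 95]
seq[2] = seq[2] * 2  # -> seq = [7, 19, 28, 25, 22, 95]
ans = seq[2]  # -> ans = 28

Answer: [7, 19, 28, 25, 22, 95]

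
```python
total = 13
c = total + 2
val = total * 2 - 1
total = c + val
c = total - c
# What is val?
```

Trace (tracking val):
total = 13  # -> total = 13
c = total + 2  # -> c = 15
val = total * 2 - 1  # -> val = 25
total = c + val  # -> total = 40
c = total - c  # -> c = 25

Answer: 25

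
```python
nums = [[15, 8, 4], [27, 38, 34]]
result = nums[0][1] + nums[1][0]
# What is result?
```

Trace (tracking result):
nums = [[15, 8, 4], [27, 38, 34]]  # -> nums = [[15, 8, 4], [27, 38, 34]]
result = nums[0][1] + nums[1][0]  # -> result = 35

Answer: 35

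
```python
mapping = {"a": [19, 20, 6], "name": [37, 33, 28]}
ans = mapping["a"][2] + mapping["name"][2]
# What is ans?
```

Trace (tracking ans):
mapping = {'a': [19, 20, 6], 'name': [37, 33, 28]}  # -> mapping = {'a': [19, 20, 6], 'name': [37, 33, 28]}
ans = mapping['a'][2] + mapping['name'][2]  # -> ans = 34

Answer: 34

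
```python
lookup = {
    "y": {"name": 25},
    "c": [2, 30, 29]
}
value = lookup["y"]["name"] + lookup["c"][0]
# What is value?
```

Answer: 27

Derivation:
Trace (tracking value):
lookup = {'y': {'name': 25}, 'c': [2, 30, 29]}  # -> lookup = {'y': {'name': 25}, 'c': [2, 30, 29]}
value = lookup['y']['name'] + lookup['c'][0]  # -> value = 27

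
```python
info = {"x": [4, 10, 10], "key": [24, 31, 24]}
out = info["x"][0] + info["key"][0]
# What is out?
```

Trace (tracking out):
info = {'x': [4, 10, 10], 'key': [24, 31, 24]}  # -> info = {'x': [4, 10, 10], 'key': [24, 31, 24]}
out = info['x'][0] + info['key'][0]  # -> out = 28

Answer: 28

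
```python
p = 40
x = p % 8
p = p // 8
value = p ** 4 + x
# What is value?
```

Trace (tracking value):
p = 40  # -> p = 40
x = p % 8  # -> x = 0
p = p // 8  # -> p = 5
value = p ** 4 + x  # -> value = 625

Answer: 625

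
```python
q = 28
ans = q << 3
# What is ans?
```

Answer: 224

Derivation:
Trace (tracking ans):
q = 28  # -> q = 28
ans = q << 3  # -> ans = 224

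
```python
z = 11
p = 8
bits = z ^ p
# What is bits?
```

Answer: 3

Derivation:
Trace (tracking bits):
z = 11  # -> z = 11
p = 8  # -> p = 8
bits = z ^ p  # -> bits = 3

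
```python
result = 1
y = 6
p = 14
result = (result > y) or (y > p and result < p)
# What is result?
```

Trace (tracking result):
result = 1  # -> result = 1
y = 6  # -> y = 6
p = 14  # -> p = 14
result = result > y or (y > p and result < p)  # -> result = False

Answer: False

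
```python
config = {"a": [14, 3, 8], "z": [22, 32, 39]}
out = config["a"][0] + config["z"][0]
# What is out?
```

Trace (tracking out):
config = {'a': [14, 3, 8], 'z': [22, 32, 39]}  # -> config = {'a': [14, 3, 8], 'z': [22, 32, 39]}
out = config['a'][0] + config['z'][0]  # -> out = 36

Answer: 36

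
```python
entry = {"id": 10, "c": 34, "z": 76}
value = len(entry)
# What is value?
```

Answer: 3

Derivation:
Trace (tracking value):
entry = {'id': 10, 'c': 34, 'z': 76}  # -> entry = {'id': 10, 'c': 34, 'z': 76}
value = len(entry)  # -> value = 3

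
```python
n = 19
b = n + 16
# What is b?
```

Trace (tracking b):
n = 19  # -> n = 19
b = n + 16  # -> b = 35

Answer: 35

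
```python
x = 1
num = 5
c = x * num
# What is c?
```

Trace (tracking c):
x = 1  # -> x = 1
num = 5  # -> num = 5
c = x * num  # -> c = 5

Answer: 5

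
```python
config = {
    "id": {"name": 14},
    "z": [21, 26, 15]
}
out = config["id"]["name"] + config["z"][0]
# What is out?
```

Answer: 35

Derivation:
Trace (tracking out):
config = {'id': {'name': 14}, 'z': [21, 26, 15]}  # -> config = {'id': {'name': 14}, 'z': [21, 26, 15]}
out = config['id']['name'] + config['z'][0]  # -> out = 35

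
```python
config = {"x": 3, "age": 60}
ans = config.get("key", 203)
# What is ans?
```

Trace (tracking ans):
config = {'x': 3, 'age': 60}  # -> config = {'x': 3, 'age': 60}
ans = config.get('key', 203)  # -> ans = 203

Answer: 203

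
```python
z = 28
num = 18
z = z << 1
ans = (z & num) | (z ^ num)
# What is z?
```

Answer: 56

Derivation:
Trace (tracking z):
z = 28  # -> z = 28
num = 18  # -> num = 18
z = z << 1  # -> z = 56
ans = z & num | z ^ num  # -> ans = 58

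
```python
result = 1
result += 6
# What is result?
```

Answer: 7

Derivation:
Trace (tracking result):
result = 1  # -> result = 1
result += 6  # -> result = 7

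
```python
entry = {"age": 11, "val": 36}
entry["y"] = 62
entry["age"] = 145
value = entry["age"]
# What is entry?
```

Trace (tracking entry):
entry = {'age': 11, 'val': 36}  # -> entry = {'age': 11, 'val': 36}
entry['y'] = 62  # -> entry = {'age': 11, 'val': 36, 'y': 62}
entry['age'] = 145  # -> entry = {'age': 145, 'val': 36, 'y': 62}
value = entry['age']  # -> value = 145

Answer: {'age': 145, 'val': 36, 'y': 62}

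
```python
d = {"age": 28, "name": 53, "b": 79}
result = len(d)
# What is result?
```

Answer: 3

Derivation:
Trace (tracking result):
d = {'age': 28, 'name': 53, 'b': 79}  # -> d = {'age': 28, 'name': 53, 'b': 79}
result = len(d)  # -> result = 3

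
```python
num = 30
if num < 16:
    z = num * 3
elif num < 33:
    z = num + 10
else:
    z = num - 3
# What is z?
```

Answer: 40

Derivation:
Trace (tracking z):
num = 30  # -> num = 30
if num < 16:  # condition is False
elif num < 33:  # condition is True
    z = num + 10  # -> z = 40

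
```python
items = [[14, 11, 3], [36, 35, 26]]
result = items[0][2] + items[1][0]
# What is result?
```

Answer: 39

Derivation:
Trace (tracking result):
items = [[14, 11, 3], [36, 35, 26]]  # -> items = [[14, 11, 3], [36, 35, 26]]
result = items[0][2] + items[1][0]  # -> result = 39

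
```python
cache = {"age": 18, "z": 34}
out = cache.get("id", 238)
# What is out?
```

Answer: 238

Derivation:
Trace (tracking out):
cache = {'age': 18, 'z': 34}  # -> cache = {'age': 18, 'z': 34}
out = cache.get('id', 238)  # -> out = 238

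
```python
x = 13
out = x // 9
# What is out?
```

Trace (tracking out):
x = 13  # -> x = 13
out = x // 9  # -> out = 1

Answer: 1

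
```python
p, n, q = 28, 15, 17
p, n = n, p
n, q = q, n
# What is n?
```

Trace (tracking n):
p, n, q = (28, 15, 17)  # -> p = 28, n = 15, q = 17
p, n = (n, p)  # -> p = 15, n = 28
n, q = (q, n)  # -> n = 17, q = 28

Answer: 17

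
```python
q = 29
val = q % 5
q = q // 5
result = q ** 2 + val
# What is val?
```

Answer: 4

Derivation:
Trace (tracking val):
q = 29  # -> q = 29
val = q % 5  # -> val = 4
q = q // 5  # -> q = 5
result = q ** 2 + val  # -> result = 29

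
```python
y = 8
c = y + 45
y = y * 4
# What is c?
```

Trace (tracking c):
y = 8  # -> y = 8
c = y + 45  # -> c = 53
y = y * 4  # -> y = 32

Answer: 53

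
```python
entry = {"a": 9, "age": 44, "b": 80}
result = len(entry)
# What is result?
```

Trace (tracking result):
entry = {'a': 9, 'age': 44, 'b': 80}  # -> entry = {'a': 9, 'age': 44, 'b': 80}
result = len(entry)  # -> result = 3

Answer: 3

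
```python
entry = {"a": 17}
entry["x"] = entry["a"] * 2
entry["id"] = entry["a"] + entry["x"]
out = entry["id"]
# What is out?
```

Answer: 51

Derivation:
Trace (tracking out):
entry = {'a': 17}  # -> entry = {'a': 17}
entry['x'] = entry['a'] * 2  # -> entry = {'a': 17, 'x': 34}
entry['id'] = entry['a'] + entry['x']  # -> entry = {'a': 17, 'x': 34, 'id': 51}
out = entry['id']  # -> out = 51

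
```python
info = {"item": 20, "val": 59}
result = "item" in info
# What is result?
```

Answer: True

Derivation:
Trace (tracking result):
info = {'item': 20, 'val': 59}  # -> info = {'item': 20, 'val': 59}
result = 'item' in info  # -> result = True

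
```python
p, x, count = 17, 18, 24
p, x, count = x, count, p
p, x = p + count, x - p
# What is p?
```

Answer: 35

Derivation:
Trace (tracking p):
p, x, count = (17, 18, 24)  # -> p = 17, x = 18, count = 24
p, x, count = (x, count, p)  # -> p = 18, x = 24, count = 17
p, x = (p + count, x - p)  # -> p = 35, x = 6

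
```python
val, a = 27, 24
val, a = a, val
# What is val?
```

Trace (tracking val):
val, a = (27, 24)  # -> val = 27, a = 24
val, a = (a, val)  # -> val = 24, a = 27

Answer: 24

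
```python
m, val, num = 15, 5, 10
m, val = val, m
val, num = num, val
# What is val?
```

Answer: 10

Derivation:
Trace (tracking val):
m, val, num = (15, 5, 10)  # -> m = 15, val = 5, num = 10
m, val = (val, m)  # -> m = 5, val = 15
val, num = (num, val)  # -> val = 10, num = 15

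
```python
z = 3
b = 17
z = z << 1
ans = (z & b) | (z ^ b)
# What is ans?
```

Answer: 23

Derivation:
Trace (tracking ans):
z = 3  # -> z = 3
b = 17  # -> b = 17
z = z << 1  # -> z = 6
ans = z & b | z ^ b  # -> ans = 23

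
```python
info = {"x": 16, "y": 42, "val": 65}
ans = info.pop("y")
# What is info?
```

Trace (tracking info):
info = {'x': 16, 'y': 42, 'val': 65}  # -> info = {'x': 16, 'y': 42, 'val': 65}
ans = info.pop('y')  # -> ans = 42

Answer: {'x': 16, 'val': 65}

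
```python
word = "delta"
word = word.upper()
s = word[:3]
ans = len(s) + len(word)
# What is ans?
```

Trace (tracking ans):
word = 'delta'  # -> word = 'delta'
word = word.upper()  # -> word = 'DELTA'
s = word[:3]  # -> s = 'DEL'
ans = len(s) + len(word)  # -> ans = 8

Answer: 8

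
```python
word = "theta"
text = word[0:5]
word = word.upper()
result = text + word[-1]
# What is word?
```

Answer: 'THETA'

Derivation:
Trace (tracking word):
word = 'theta'  # -> word = 'theta'
text = word[0:5]  # -> text = 'theta'
word = word.upper()  # -> word = 'THETA'
result = text + word[-1]  # -> result = 'thetaA'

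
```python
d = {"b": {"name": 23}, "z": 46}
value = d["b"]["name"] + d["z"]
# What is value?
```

Answer: 69

Derivation:
Trace (tracking value):
d = {'b': {'name': 23}, 'z': 46}  # -> d = {'b': {'name': 23}, 'z': 46}
value = d['b']['name'] + d['z']  # -> value = 69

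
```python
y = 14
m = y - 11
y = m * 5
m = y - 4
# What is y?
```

Trace (tracking y):
y = 14  # -> y = 14
m = y - 11  # -> m = 3
y = m * 5  # -> y = 15
m = y - 4  # -> m = 11

Answer: 15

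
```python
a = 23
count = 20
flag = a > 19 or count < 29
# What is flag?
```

Answer: True

Derivation:
Trace (tracking flag):
a = 23  # -> a = 23
count = 20  # -> count = 20
flag = a > 19 or count < 29  # -> flag = True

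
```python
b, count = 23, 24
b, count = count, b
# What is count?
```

Trace (tracking count):
b, count = (23, 24)  # -> b = 23, count = 24
b, count = (count, b)  # -> b = 24, count = 23

Answer: 23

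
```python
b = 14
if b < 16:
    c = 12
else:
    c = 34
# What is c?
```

Trace (tracking c):
b = 14  # -> b = 14
if b < 16:  # condition is True
    c = 12  # -> c = 12

Answer: 12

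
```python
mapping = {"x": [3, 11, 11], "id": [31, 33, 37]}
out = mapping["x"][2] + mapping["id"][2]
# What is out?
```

Answer: 48

Derivation:
Trace (tracking out):
mapping = {'x': [3, 11, 11], 'id': [31, 33, 37]}  # -> mapping = {'x': [3, 11, 11], 'id': [31, 33, 37]}
out = mapping['x'][2] + mapping['id'][2]  # -> out = 48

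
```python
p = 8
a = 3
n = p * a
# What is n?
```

Trace (tracking n):
p = 8  # -> p = 8
a = 3  # -> a = 3
n = p * a  # -> n = 24

Answer: 24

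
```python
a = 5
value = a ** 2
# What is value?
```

Trace (tracking value):
a = 5  # -> a = 5
value = a ** 2  # -> value = 25

Answer: 25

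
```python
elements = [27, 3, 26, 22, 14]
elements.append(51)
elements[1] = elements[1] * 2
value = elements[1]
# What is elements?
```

Answer: [27, 6, 26, 22, 14, 51]

Derivation:
Trace (tracking elements):
elements = [27, 3, 26, 22, 14]  # -> elements = [27, 3, 26, 22, 14]
elements.append(51)  # -> elements = [27, 3, 26, 22, 14, 51]
elements[1] = elements[1] * 2  # -> elements = [27, 6, 26, 22, 14, 51]
value = elements[1]  # -> value = 6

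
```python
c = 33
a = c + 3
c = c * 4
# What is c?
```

Answer: 132

Derivation:
Trace (tracking c):
c = 33  # -> c = 33
a = c + 3  # -> a = 36
c = c * 4  # -> c = 132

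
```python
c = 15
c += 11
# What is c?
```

Answer: 26

Derivation:
Trace (tracking c):
c = 15  # -> c = 15
c += 11  # -> c = 26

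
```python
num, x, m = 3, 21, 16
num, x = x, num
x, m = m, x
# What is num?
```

Answer: 21

Derivation:
Trace (tracking num):
num, x, m = (3, 21, 16)  # -> num = 3, x = 21, m = 16
num, x = (x, num)  # -> num = 21, x = 3
x, m = (m, x)  # -> x = 16, m = 3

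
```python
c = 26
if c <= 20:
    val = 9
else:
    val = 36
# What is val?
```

Answer: 36

Derivation:
Trace (tracking val):
c = 26  # -> c = 26
if c <= 20:  # condition is False
else:
    val = 36  # -> val = 36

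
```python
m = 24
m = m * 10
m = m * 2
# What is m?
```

Answer: 480

Derivation:
Trace (tracking m):
m = 24  # -> m = 24
m = m * 10  # -> m = 240
m = m * 2  # -> m = 480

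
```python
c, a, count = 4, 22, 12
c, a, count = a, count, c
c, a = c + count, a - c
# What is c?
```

Answer: 26

Derivation:
Trace (tracking c):
c, a, count = (4, 22, 12)  # -> c = 4, a = 22, count = 12
c, a, count = (a, count, c)  # -> c = 22, a = 12, count = 4
c, a = (c + count, a - c)  # -> c = 26, a = -10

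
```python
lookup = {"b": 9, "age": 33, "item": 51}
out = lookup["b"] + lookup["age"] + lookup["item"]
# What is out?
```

Answer: 93

Derivation:
Trace (tracking out):
lookup = {'b': 9, 'age': 33, 'item': 51}  # -> lookup = {'b': 9, 'age': 33, 'item': 51}
out = lookup['b'] + lookup['age'] + lookup['item']  # -> out = 93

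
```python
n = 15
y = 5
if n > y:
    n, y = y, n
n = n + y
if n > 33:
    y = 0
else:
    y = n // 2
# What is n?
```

Answer: 20

Derivation:
Trace (tracking n):
n = 15  # -> n = 15
y = 5  # -> y = 5
if n > y:  # condition is True
    n, y = (y, n)  # -> n = 5, y = 15
n = n + y  # -> n = 20
if n > 33:  # condition is False
else:
    y = n // 2  # -> y = 10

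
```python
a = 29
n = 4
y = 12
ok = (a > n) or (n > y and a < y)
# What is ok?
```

Trace (tracking ok):
a = 29  # -> a = 29
n = 4  # -> n = 4
y = 12  # -> y = 12
ok = a > n or (n > y and a < y)  # -> ok = True

Answer: True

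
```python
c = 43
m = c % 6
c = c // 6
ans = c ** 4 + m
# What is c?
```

Trace (tracking c):
c = 43  # -> c = 43
m = c % 6  # -> m = 1
c = c // 6  # -> c = 7
ans = c ** 4 + m  # -> ans = 2402

Answer: 7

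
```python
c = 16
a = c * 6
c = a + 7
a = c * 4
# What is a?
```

Trace (tracking a):
c = 16  # -> c = 16
a = c * 6  # -> a = 96
c = a + 7  # -> c = 103
a = c * 4  # -> a = 412

Answer: 412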